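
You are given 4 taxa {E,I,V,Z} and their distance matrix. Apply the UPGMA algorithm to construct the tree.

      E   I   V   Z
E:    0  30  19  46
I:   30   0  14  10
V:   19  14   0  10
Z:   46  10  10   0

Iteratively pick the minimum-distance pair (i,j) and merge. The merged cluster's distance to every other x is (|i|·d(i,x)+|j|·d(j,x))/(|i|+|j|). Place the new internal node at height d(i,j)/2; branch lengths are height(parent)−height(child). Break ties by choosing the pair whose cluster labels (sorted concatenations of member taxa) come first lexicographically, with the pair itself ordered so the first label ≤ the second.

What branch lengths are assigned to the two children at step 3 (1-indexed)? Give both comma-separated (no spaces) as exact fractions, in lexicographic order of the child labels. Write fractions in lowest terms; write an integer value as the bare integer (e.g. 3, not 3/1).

95/6,59/6

1. join I+Z (d=10) ⇒ IZ; edges |I|=5, |Z|=5
  updated: d(E,IZ)=38, d(IZ,V)=12
2. join IZ+V (d=12) ⇒ IVZ; edges |IZ|=1, |V|=6
  updated: d(E,IVZ)=95/3
3. join E+IVZ (d=95/3) ⇒ EIVZ; edges |E|=95/6, |IVZ|=59/6
final tree: (E:95/6,((I:5,Z:5):1,V:6):59/6)
total length: 128/3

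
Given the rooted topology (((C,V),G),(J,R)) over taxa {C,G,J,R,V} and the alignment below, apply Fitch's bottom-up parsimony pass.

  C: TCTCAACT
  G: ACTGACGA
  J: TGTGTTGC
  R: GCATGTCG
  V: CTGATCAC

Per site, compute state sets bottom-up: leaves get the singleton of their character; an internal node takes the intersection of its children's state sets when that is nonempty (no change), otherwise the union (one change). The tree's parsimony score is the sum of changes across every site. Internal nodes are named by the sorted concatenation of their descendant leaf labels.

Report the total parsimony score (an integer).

[col 0] CV: children C:{T}, V:{C} ∪→ {C,T}; cost 1
[col 0] CGV: children CV:{C,T}, G:{A} ∪→ {A,C,T}; cost 1
[col 0] JR: children J:{T}, R:{G} ∪→ {G,T}; cost 1
[col 0] CGJRV: children CGV:{A,C,T}, JR:{G,T} ∩→ {T}; cost 0
[col 1] CV: children C:{C}, V:{T} ∪→ {C,T}; cost 1
[col 1] CGV: children CV:{C,T}, G:{C} ∩→ {C}; cost 0
[col 1] JR: children J:{G}, R:{C} ∪→ {C,G}; cost 1
[col 1] CGJRV: children CGV:{C}, JR:{C,G} ∩→ {C}; cost 0
[col 2] CV: children C:{T}, V:{G} ∪→ {G,T}; cost 1
[col 2] CGV: children CV:{G,T}, G:{T} ∩→ {T}; cost 0
[col 2] JR: children J:{T}, R:{A} ∪→ {A,T}; cost 1
[col 2] CGJRV: children CGV:{T}, JR:{A,T} ∩→ {T}; cost 0
[col 3] CV: children C:{C}, V:{A} ∪→ {A,C}; cost 1
[col 3] CGV: children CV:{A,C}, G:{G} ∪→ {A,C,G}; cost 1
[col 3] JR: children J:{G}, R:{T} ∪→ {G,T}; cost 1
[col 3] CGJRV: children CGV:{A,C,G}, JR:{G,T} ∩→ {G}; cost 0
[col 4] CV: children C:{A}, V:{T} ∪→ {A,T}; cost 1
[col 4] CGV: children CV:{A,T}, G:{A} ∩→ {A}; cost 0
[col 4] JR: children J:{T}, R:{G} ∪→ {G,T}; cost 1
[col 4] CGJRV: children CGV:{A}, JR:{G,T} ∪→ {A,G,T}; cost 1
[col 5] CV: children C:{A}, V:{C} ∪→ {A,C}; cost 1
[col 5] CGV: children CV:{A,C}, G:{C} ∩→ {C}; cost 0
[col 5] JR: children J:{T}, R:{T} ∩→ {T}; cost 0
[col 5] CGJRV: children CGV:{C}, JR:{T} ∪→ {C,T}; cost 1
[col 6] CV: children C:{C}, V:{A} ∪→ {A,C}; cost 1
[col 6] CGV: children CV:{A,C}, G:{G} ∪→ {A,C,G}; cost 1
[col 6] JR: children J:{G}, R:{C} ∪→ {C,G}; cost 1
[col 6] CGJRV: children CGV:{A,C,G}, JR:{C,G} ∩→ {C,G}; cost 0
[col 7] CV: children C:{T}, V:{C} ∪→ {C,T}; cost 1
[col 7] CGV: children CV:{C,T}, G:{A} ∪→ {A,C,T}; cost 1
[col 7] JR: children J:{C}, R:{G} ∪→ {C,G}; cost 1
[col 7] CGJRV: children CGV:{A,C,T}, JR:{C,G} ∩→ {C}; cost 0
per-site changes: [3, 2, 2, 3, 3, 2, 3, 3]; total = 21

21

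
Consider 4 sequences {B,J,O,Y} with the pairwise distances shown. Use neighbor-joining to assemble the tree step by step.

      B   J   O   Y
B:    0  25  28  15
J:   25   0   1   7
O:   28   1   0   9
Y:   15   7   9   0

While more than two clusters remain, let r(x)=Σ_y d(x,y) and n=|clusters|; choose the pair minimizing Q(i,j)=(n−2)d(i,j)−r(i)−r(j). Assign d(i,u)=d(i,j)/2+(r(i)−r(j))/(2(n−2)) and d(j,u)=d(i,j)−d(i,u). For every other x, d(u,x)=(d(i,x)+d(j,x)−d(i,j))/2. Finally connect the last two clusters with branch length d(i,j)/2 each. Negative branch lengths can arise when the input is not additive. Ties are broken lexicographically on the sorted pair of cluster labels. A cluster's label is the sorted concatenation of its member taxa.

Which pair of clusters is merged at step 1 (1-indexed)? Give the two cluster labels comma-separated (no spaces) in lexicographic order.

iteration 1: select B,Y (d=15, Q=-69); attach at lengths (67/4, -7/4); label the merged cluster BY
  updated: d(BY,J)=17/2, d(BY,O)=11
iteration 2: select BY,J (d=17/2, Q=-41/2); attach at lengths (37/4, -3/4); label the merged cluster BJY
  updated: d(BJY,O)=7/4
iteration 3: select BJY,O (d=7/4); attach at lengths (7/8, 7/8); label the merged cluster BJOY
final tree: (((B:67/4,Y:-7/4):37/4,J:-3/4):7/8,O:7/8)
total length: 101/4

B,Y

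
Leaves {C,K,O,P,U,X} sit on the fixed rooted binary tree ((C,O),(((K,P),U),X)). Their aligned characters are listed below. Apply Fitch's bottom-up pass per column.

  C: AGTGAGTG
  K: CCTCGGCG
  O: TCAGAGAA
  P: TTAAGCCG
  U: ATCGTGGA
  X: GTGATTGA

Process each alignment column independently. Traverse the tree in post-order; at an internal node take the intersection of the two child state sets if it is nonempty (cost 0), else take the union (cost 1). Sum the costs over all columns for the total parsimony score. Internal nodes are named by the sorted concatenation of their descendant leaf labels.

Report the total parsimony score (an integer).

23

CO@0: {A} ∪ {T} = {A,T} (union, +1)
KP@0: {C} ∪ {T} = {C,T} (union, +1)
KPU@0: {C,T} ∪ {A} = {A,C,T} (union, +1)
KPUX@0: {A,C,T} ∪ {G} = {A,C,G,T} (union, +1)
CKOPUX@0: {A,T} ∩ {A,C,G,T} = {A,T} (intersection, +0)
CO@1: {G} ∪ {C} = {C,G} (union, +1)
KP@1: {C} ∪ {T} = {C,T} (union, +1)
KPU@1: {C,T} ∩ {T} = {T} (intersection, +0)
KPUX@1: {T} ∩ {T} = {T} (intersection, +0)
CKOPUX@1: {C,G} ∪ {T} = {C,G,T} (union, +1)
CO@2: {T} ∪ {A} = {A,T} (union, +1)
KP@2: {T} ∪ {A} = {A,T} (union, +1)
KPU@2: {A,T} ∪ {C} = {A,C,T} (union, +1)
KPUX@2: {A,C,T} ∪ {G} = {A,C,G,T} (union, +1)
CKOPUX@2: {A,T} ∩ {A,C,G,T} = {A,T} (intersection, +0)
CO@3: {G} ∩ {G} = {G} (intersection, +0)
KP@3: {C} ∪ {A} = {A,C} (union, +1)
KPU@3: {A,C} ∪ {G} = {A,C,G} (union, +1)
KPUX@3: {A,C,G} ∩ {A} = {A} (intersection, +0)
CKOPUX@3: {G} ∪ {A} = {A,G} (union, +1)
CO@4: {A} ∩ {A} = {A} (intersection, +0)
KP@4: {G} ∩ {G} = {G} (intersection, +0)
KPU@4: {G} ∪ {T} = {G,T} (union, +1)
KPUX@4: {G,T} ∩ {T} = {T} (intersection, +0)
CKOPUX@4: {A} ∪ {T} = {A,T} (union, +1)
CO@5: {G} ∩ {G} = {G} (intersection, +0)
KP@5: {G} ∪ {C} = {C,G} (union, +1)
KPU@5: {C,G} ∩ {G} = {G} (intersection, +0)
KPUX@5: {G} ∪ {T} = {G,T} (union, +1)
CKOPUX@5: {G} ∩ {G,T} = {G} (intersection, +0)
CO@6: {T} ∪ {A} = {A,T} (union, +1)
KP@6: {C} ∩ {C} = {C} (intersection, +0)
KPU@6: {C} ∪ {G} = {C,G} (union, +1)
KPUX@6: {C,G} ∩ {G} = {G} (intersection, +0)
CKOPUX@6: {A,T} ∪ {G} = {A,G,T} (union, +1)
CO@7: {G} ∪ {A} = {A,G} (union, +1)
KP@7: {G} ∩ {G} = {G} (intersection, +0)
KPU@7: {G} ∪ {A} = {A,G} (union, +1)
KPUX@7: {A,G} ∩ {A} = {A} (intersection, +0)
CKOPUX@7: {A,G} ∩ {A} = {A} (intersection, +0)
per-site changes: [4, 3, 4, 3, 2, 2, 3, 2]; total = 23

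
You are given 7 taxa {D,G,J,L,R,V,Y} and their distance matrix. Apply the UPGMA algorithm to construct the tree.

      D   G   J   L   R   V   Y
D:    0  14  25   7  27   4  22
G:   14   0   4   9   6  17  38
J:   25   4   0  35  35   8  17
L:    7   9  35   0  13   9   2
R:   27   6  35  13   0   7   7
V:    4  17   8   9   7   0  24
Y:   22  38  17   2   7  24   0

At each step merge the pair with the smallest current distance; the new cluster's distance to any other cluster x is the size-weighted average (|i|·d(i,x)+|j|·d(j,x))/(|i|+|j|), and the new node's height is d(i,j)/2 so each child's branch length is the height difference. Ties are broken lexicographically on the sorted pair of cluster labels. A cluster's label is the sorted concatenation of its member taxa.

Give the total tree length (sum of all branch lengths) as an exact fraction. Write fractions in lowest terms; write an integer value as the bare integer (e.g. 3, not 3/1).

113/3

1. join L+Y (d=2) ⇒ LY; edges |L|=1, |Y|=1
  updated: d(D,LY)=29/2, d(G,LY)=47/2, d(J,LY)=26, d(LY,R)=10, d(LY,V)=33/2
2. join D+V (d=4) ⇒ DV; edges |D|=2, |V|=2
  updated: d(DV,G)=31/2, d(DV,J)=33/2, d(DV,LY)=31/2, d(DV,R)=17
3. join G+J (d=4) ⇒ GJ; edges |G|=2, |J|=2
  updated: d(DV,GJ)=16, d(GJ,LY)=99/4, d(GJ,R)=41/2
4. join LY+R (d=10) ⇒ LRY; edges |LY|=4, |R|=5
  updated: d(DV,LRY)=16, d(GJ,LRY)=70/3
5. join DV+GJ (d=16) ⇒ DGJV; edges |DV|=6, |GJ|=6
  updated: d(DGJV,LRY)=59/3
6. join DGJV+LRY (d=59/3) ⇒ DGJLRVY; edges |DGJV|=11/6, |LRY|=29/6
final tree: (((D:2,V:2):6,(G:2,J:2):6):11/6,((L:1,Y:1):4,R:5):29/6)
total length: 113/3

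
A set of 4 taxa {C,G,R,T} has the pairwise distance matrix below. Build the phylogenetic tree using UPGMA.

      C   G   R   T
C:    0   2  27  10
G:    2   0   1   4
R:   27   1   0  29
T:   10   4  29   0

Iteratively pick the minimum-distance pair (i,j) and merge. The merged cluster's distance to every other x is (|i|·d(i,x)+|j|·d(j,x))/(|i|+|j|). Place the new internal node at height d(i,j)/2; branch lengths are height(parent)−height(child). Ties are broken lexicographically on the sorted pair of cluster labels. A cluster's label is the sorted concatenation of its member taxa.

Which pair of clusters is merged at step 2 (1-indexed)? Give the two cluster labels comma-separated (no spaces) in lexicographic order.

iteration 1: select G,R (d=1); attach at lengths (1/2, 1/2); label the merged cluster GR
  updated: d(C,GR)=29/2, d(GR,T)=33/2
iteration 2: select C,T (d=10); attach at lengths (5, 5); label the merged cluster CT
  updated: d(CT,GR)=31/2
iteration 3: select CT,GR (d=31/2); attach at lengths (11/4, 29/4); label the merged cluster CGRT
final tree: ((C:5,T:5):11/4,(G:1/2,R:1/2):29/4)
total length: 21

C,T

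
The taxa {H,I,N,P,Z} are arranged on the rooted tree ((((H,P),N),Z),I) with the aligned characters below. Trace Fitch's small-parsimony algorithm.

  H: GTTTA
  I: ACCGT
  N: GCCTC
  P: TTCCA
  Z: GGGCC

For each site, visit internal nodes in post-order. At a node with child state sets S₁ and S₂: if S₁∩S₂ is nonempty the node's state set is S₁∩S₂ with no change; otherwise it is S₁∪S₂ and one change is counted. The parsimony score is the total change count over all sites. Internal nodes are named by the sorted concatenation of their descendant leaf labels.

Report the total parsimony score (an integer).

[col 0] HP: children H:{G}, P:{T} ∪→ {G,T}; cost 1
[col 0] HNP: children HP:{G,T}, N:{G} ∩→ {G}; cost 0
[col 0] HNPZ: children HNP:{G}, Z:{G} ∩→ {G}; cost 0
[col 0] HINPZ: children HNPZ:{G}, I:{A} ∪→ {A,G}; cost 1
[col 1] HP: children H:{T}, P:{T} ∩→ {T}; cost 0
[col 1] HNP: children HP:{T}, N:{C} ∪→ {C,T}; cost 1
[col 1] HNPZ: children HNP:{C,T}, Z:{G} ∪→ {C,G,T}; cost 1
[col 1] HINPZ: children HNPZ:{C,G,T}, I:{C} ∩→ {C}; cost 0
[col 2] HP: children H:{T}, P:{C} ∪→ {C,T}; cost 1
[col 2] HNP: children HP:{C,T}, N:{C} ∩→ {C}; cost 0
[col 2] HNPZ: children HNP:{C}, Z:{G} ∪→ {C,G}; cost 1
[col 2] HINPZ: children HNPZ:{C,G}, I:{C} ∩→ {C}; cost 0
[col 3] HP: children H:{T}, P:{C} ∪→ {C,T}; cost 1
[col 3] HNP: children HP:{C,T}, N:{T} ∩→ {T}; cost 0
[col 3] HNPZ: children HNP:{T}, Z:{C} ∪→ {C,T}; cost 1
[col 3] HINPZ: children HNPZ:{C,T}, I:{G} ∪→ {C,G,T}; cost 1
[col 4] HP: children H:{A}, P:{A} ∩→ {A}; cost 0
[col 4] HNP: children HP:{A}, N:{C} ∪→ {A,C}; cost 1
[col 4] HNPZ: children HNP:{A,C}, Z:{C} ∩→ {C}; cost 0
[col 4] HINPZ: children HNPZ:{C}, I:{T} ∪→ {C,T}; cost 1
per-site changes: [2, 2, 2, 3, 2]; total = 11

11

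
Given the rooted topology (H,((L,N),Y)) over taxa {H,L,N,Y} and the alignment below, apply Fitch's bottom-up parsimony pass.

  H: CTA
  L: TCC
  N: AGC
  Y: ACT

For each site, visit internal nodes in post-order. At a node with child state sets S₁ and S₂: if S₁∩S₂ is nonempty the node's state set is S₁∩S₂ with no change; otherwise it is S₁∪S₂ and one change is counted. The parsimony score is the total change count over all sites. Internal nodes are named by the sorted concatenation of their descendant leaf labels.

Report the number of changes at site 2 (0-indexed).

2

[col 0] LN: children L:{T}, N:{A} ∪→ {A,T}; cost 1
[col 0] LNY: children LN:{A,T}, Y:{A} ∩→ {A}; cost 0
[col 0] HLNY: children H:{C}, LNY:{A} ∪→ {A,C}; cost 1
[col 1] LN: children L:{C}, N:{G} ∪→ {C,G}; cost 1
[col 1] LNY: children LN:{C,G}, Y:{C} ∩→ {C}; cost 0
[col 1] HLNY: children H:{T}, LNY:{C} ∪→ {C,T}; cost 1
[col 2] LN: children L:{C}, N:{C} ∩→ {C}; cost 0
[col 2] LNY: children LN:{C}, Y:{T} ∪→ {C,T}; cost 1
[col 2] HLNY: children H:{A}, LNY:{C,T} ∪→ {A,C,T}; cost 1
per-site changes: [2, 2, 2]; total = 6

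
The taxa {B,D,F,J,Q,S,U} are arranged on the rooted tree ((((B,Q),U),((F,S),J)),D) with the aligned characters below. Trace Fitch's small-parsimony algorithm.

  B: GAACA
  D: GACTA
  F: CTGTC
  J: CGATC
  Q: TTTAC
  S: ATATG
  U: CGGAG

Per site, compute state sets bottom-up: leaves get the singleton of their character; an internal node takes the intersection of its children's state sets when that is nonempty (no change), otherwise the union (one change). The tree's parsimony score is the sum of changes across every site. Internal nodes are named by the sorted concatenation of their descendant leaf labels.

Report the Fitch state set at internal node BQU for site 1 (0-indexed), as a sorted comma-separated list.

A,G,T

[col 0] BQ: children B:{G}, Q:{T} ∪→ {G,T}; cost 1
[col 0] BQU: children BQ:{G,T}, U:{C} ∪→ {C,G,T}; cost 1
[col 0] FS: children F:{C}, S:{A} ∪→ {A,C}; cost 1
[col 0] FJS: children FS:{A,C}, J:{C} ∩→ {C}; cost 0
[col 0] BFJQSU: children BQU:{C,G,T}, FJS:{C} ∩→ {C}; cost 0
[col 0] BDFJQSU: children BFJQSU:{C}, D:{G} ∪→ {C,G}; cost 1
[col 1] BQ: children B:{A}, Q:{T} ∪→ {A,T}; cost 1
[col 1] BQU: children BQ:{A,T}, U:{G} ∪→ {A,G,T}; cost 1
[col 1] FS: children F:{T}, S:{T} ∩→ {T}; cost 0
[col 1] FJS: children FS:{T}, J:{G} ∪→ {G,T}; cost 1
[col 1] BFJQSU: children BQU:{A,G,T}, FJS:{G,T} ∩→ {G,T}; cost 0
[col 1] BDFJQSU: children BFJQSU:{G,T}, D:{A} ∪→ {A,G,T}; cost 1
[col 2] BQ: children B:{A}, Q:{T} ∪→ {A,T}; cost 1
[col 2] BQU: children BQ:{A,T}, U:{G} ∪→ {A,G,T}; cost 1
[col 2] FS: children F:{G}, S:{A} ∪→ {A,G}; cost 1
[col 2] FJS: children FS:{A,G}, J:{A} ∩→ {A}; cost 0
[col 2] BFJQSU: children BQU:{A,G,T}, FJS:{A} ∩→ {A}; cost 0
[col 2] BDFJQSU: children BFJQSU:{A}, D:{C} ∪→ {A,C}; cost 1
[col 3] BQ: children B:{C}, Q:{A} ∪→ {A,C}; cost 1
[col 3] BQU: children BQ:{A,C}, U:{A} ∩→ {A}; cost 0
[col 3] FS: children F:{T}, S:{T} ∩→ {T}; cost 0
[col 3] FJS: children FS:{T}, J:{T} ∩→ {T}; cost 0
[col 3] BFJQSU: children BQU:{A}, FJS:{T} ∪→ {A,T}; cost 1
[col 3] BDFJQSU: children BFJQSU:{A,T}, D:{T} ∩→ {T}; cost 0
[col 4] BQ: children B:{A}, Q:{C} ∪→ {A,C}; cost 1
[col 4] BQU: children BQ:{A,C}, U:{G} ∪→ {A,C,G}; cost 1
[col 4] FS: children F:{C}, S:{G} ∪→ {C,G}; cost 1
[col 4] FJS: children FS:{C,G}, J:{C} ∩→ {C}; cost 0
[col 4] BFJQSU: children BQU:{A,C,G}, FJS:{C} ∩→ {C}; cost 0
[col 4] BDFJQSU: children BFJQSU:{C}, D:{A} ∪→ {A,C}; cost 1
per-site changes: [4, 4, 4, 2, 4]; total = 18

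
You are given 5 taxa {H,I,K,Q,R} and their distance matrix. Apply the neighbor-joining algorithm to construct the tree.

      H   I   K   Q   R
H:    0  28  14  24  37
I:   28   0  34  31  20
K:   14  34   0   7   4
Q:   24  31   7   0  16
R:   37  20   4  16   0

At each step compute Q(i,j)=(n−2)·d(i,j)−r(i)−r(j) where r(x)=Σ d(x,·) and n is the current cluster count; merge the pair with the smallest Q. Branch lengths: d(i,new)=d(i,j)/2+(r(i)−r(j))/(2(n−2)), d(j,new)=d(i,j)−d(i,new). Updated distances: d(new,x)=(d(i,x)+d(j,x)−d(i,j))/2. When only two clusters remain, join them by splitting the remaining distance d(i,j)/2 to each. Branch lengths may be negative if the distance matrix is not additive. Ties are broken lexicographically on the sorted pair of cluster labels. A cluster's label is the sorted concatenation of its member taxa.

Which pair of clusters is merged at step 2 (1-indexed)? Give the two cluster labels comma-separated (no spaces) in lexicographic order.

1. join H+I (d=28, Q=-132) ⇒ HI; edges |H|=37/3, |I|=47/3
  updated: d(HI,K)=10, d(HI,Q)=27/2, d(HI,R)=29/2
2. join HI+Q (d=27/2, Q=-95/2) ⇒ HIQ; edges |HI|=57/8, |Q|=51/8
  updated: d(HIQ,K)=7/4, d(HIQ,R)=17/2
3. join HIQ+K (d=7/4, Q=-57/4) ⇒ HIKQ; edges |HIQ|=25/8, |K|=-11/8
  updated: d(HIKQ,R)=43/8
4. join HIKQ+R (d=43/8) ⇒ HIKQR; edges |HIKQ|=43/16, |R|=43/16
final tree: ((((H:37/3,I:47/3):57/8,Q:51/8):25/8,K:-11/8):43/16,R:43/16)
total length: 389/8

HI,Q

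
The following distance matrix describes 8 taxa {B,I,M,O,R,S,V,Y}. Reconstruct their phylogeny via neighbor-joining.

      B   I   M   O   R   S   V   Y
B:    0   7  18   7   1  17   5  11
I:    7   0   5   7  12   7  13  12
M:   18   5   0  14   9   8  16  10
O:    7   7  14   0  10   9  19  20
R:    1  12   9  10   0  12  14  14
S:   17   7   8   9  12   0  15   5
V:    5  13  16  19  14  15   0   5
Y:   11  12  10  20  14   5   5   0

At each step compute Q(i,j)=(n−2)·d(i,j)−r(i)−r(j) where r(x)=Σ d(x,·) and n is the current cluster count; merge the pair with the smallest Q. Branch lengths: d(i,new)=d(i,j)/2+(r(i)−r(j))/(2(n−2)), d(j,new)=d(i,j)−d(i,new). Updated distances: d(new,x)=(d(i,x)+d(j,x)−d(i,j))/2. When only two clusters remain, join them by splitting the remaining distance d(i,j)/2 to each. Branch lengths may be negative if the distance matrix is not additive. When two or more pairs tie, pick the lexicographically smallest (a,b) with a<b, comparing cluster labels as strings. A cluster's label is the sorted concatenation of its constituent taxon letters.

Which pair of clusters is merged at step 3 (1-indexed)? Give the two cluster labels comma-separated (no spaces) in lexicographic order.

BR,O

step 1: merge (V,Y) at d=5, Q=-134; branch lengths V→10/3, Y→5/3; new cluster VY
  updated: d(B,VY)=11/2, d(I,VY)=10, d(M,VY)=21/2, d(O,VY)=17, d(R,VY)=23/2, d(S,VY)=15/2
step 2: merge (B,R) at d=1, Q=-106; branch lengths B→1/2, R→1/2; new cluster BR
  updated: d(BR,I)=9, d(BR,M)=13, d(BR,O)=8, d(BR,S)=14, d(BR,VY)=8
step 3: merge (BR,O) at d=8, Q=-75; branch lengths BR→29/8, O→35/8; new cluster BOR
  updated: d(BOR,I)=4, d(BOR,M)=19/2, d(BOR,S)=15/2, d(BOR,VY)=17/2
step 4: merge (I,M) at d=5, Q=-44; branch lengths I→4/3, M→11/3; new cluster IM
  updated: d(BOR,IM)=17/4, d(IM,S)=5, d(IM,VY)=31/4
step 5: merge (BOR,IM) at d=17/4, Q=-115/4; branch lengths BOR→47/16, IM→21/16; new cluster BIMOR
  updated: d(BIMOR,S)=33/8, d(BIMOR,VY)=6
step 6: merge (BIMOR,S) at d=33/8, Q=-141/8; branch lengths BIMOR→21/16, S→45/16; new cluster BIMORS
  updated: d(BIMORS,VY)=75/16
step 7: merge (BIMORS,VY) at d=75/16; branch lengths BIMORS→75/32, VY→75/32; new cluster BIMORSVY
final tree: (((((B:1/2,R:1/2):29/8,O:35/8):47/16,(I:4/3,M:11/3):21/16):21/16,S:45/16):75/32,(V:10/3,Y:5/3):75/32)
total length: 513/16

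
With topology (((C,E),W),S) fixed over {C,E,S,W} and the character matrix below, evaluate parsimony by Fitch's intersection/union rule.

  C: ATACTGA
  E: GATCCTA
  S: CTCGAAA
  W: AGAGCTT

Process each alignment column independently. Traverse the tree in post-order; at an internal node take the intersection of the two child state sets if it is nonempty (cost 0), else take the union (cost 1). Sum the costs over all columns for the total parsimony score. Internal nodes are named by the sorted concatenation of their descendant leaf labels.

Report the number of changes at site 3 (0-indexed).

1

[col 0] CE: children C:{A}, E:{G} ∪→ {A,G}; cost 1
[col 0] CEW: children CE:{A,G}, W:{A} ∩→ {A}; cost 0
[col 0] CESW: children CEW:{A}, S:{C} ∪→ {A,C}; cost 1
[col 1] CE: children C:{T}, E:{A} ∪→ {A,T}; cost 1
[col 1] CEW: children CE:{A,T}, W:{G} ∪→ {A,G,T}; cost 1
[col 1] CESW: children CEW:{A,G,T}, S:{T} ∩→ {T}; cost 0
[col 2] CE: children C:{A}, E:{T} ∪→ {A,T}; cost 1
[col 2] CEW: children CE:{A,T}, W:{A} ∩→ {A}; cost 0
[col 2] CESW: children CEW:{A}, S:{C} ∪→ {A,C}; cost 1
[col 3] CE: children C:{C}, E:{C} ∩→ {C}; cost 0
[col 3] CEW: children CE:{C}, W:{G} ∪→ {C,G}; cost 1
[col 3] CESW: children CEW:{C,G}, S:{G} ∩→ {G}; cost 0
[col 4] CE: children C:{T}, E:{C} ∪→ {C,T}; cost 1
[col 4] CEW: children CE:{C,T}, W:{C} ∩→ {C}; cost 0
[col 4] CESW: children CEW:{C}, S:{A} ∪→ {A,C}; cost 1
[col 5] CE: children C:{G}, E:{T} ∪→ {G,T}; cost 1
[col 5] CEW: children CE:{G,T}, W:{T} ∩→ {T}; cost 0
[col 5] CESW: children CEW:{T}, S:{A} ∪→ {A,T}; cost 1
[col 6] CE: children C:{A}, E:{A} ∩→ {A}; cost 0
[col 6] CEW: children CE:{A}, W:{T} ∪→ {A,T}; cost 1
[col 6] CESW: children CEW:{A,T}, S:{A} ∩→ {A}; cost 0
per-site changes: [2, 2, 2, 1, 2, 2, 1]; total = 12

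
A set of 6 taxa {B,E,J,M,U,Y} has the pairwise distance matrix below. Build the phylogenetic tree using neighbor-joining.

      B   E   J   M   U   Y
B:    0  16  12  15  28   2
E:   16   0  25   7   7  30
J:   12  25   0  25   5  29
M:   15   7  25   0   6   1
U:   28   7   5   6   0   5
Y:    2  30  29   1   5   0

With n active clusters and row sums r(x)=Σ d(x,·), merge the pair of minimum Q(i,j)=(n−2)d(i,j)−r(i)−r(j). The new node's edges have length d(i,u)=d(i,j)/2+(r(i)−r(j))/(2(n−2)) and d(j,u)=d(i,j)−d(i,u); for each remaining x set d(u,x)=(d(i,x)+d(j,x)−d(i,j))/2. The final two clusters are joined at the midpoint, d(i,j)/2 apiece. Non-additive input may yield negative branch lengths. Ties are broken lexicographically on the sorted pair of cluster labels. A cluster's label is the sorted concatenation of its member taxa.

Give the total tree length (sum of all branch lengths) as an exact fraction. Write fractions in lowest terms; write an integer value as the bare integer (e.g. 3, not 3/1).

63/2

step 1: merge (B,Y) at d=2, Q=-132; branch lengths B→7/4, Y→1/4; new cluster BY
  updated: d(BY,E)=22, d(BY,J)=39/2, d(BY,M)=7, d(BY,U)=31/2
step 2: merge (J,U) at d=5, Q=-93; branch lengths J→28/3, U→-13/3; new cluster JU
  updated: d(BY,JU)=15, d(E,JU)=27/2, d(JU,M)=13
step 3: merge (BY,M) at d=7, Q=-57; branch lengths BY→31/4, M→-3/4; new cluster BMY
  updated: d(BMY,E)=11, d(BMY,JU)=21/2
step 4: merge (BMY,E) at d=11, Q=-35; branch lengths BMY→4, E→7; new cluster BEMY
  updated: d(BEMY,JU)=13/2
step 5: merge (BEMY,JU) at d=13/2; branch lengths BEMY→13/4, JU→13/4; new cluster BEJMUY
final tree: ((((B:7/4,Y:1/4):31/4,M:-3/4):4,E:7):13/4,(J:28/3,U:-13/3):13/4)
total length: 63/2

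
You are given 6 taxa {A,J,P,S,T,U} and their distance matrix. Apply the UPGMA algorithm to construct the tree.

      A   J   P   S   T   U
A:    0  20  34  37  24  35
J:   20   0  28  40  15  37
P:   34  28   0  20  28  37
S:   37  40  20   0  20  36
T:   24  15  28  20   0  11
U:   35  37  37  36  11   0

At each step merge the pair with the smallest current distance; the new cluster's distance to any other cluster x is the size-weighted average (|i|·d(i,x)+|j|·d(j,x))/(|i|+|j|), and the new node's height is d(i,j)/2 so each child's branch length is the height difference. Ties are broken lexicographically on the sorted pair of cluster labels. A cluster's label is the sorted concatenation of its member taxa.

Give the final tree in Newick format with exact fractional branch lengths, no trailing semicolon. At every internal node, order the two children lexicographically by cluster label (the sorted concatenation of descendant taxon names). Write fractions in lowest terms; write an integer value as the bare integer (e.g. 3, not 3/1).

(((A:10,J:10):31/8,(T:11/2,U:11/2):67/8):19/8,(P:10,S:10):25/4)

iteration 1: select T,U (d=11); attach at lengths (11/2, 11/2); label the merged cluster TU
  updated: d(A,TU)=59/2, d(J,TU)=26, d(P,TU)=65/2, d(S,TU)=28
iteration 2: select A,J (d=20); attach at lengths (10, 10); label the merged cluster AJ
  updated: d(AJ,P)=31, d(AJ,S)=77/2, d(AJ,TU)=111/4
iteration 3: select P,S (d=20); attach at lengths (10, 10); label the merged cluster PS
  updated: d(AJ,PS)=139/4, d(PS,TU)=121/4
iteration 4: select AJ,TU (d=111/4); attach at lengths (31/8, 67/8); label the merged cluster AJTU
  updated: d(AJTU,PS)=65/2
iteration 5: select AJTU,PS (d=65/2); attach at lengths (19/8, 25/4); label the merged cluster AJPSTU
final tree: (((A:10,J:10):31/8,(T:11/2,U:11/2):67/8):19/8,(P:10,S:10):25/4)
total length: 575/8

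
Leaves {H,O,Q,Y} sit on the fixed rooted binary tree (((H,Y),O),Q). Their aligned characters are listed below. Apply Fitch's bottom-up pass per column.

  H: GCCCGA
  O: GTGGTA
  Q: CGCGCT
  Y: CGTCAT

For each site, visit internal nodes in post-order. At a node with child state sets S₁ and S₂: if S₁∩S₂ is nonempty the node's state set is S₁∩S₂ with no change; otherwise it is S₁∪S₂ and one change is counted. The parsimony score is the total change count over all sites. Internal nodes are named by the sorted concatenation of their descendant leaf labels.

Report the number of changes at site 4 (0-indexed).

3

site 0, node HY: H={G} ∪ Y={C} → {C,G} (+1)
site 0, node HOY: HY={C,G} ∩ O={G} → {G} (+0)
site 0, node HOQY: HOY={G} ∪ Q={C} → {C,G} (+1)
site 1, node HY: H={C} ∪ Y={G} → {C,G} (+1)
site 1, node HOY: HY={C,G} ∪ O={T} → {C,G,T} (+1)
site 1, node HOQY: HOY={C,G,T} ∩ Q={G} → {G} (+0)
site 2, node HY: H={C} ∪ Y={T} → {C,T} (+1)
site 2, node HOY: HY={C,T} ∪ O={G} → {C,G,T} (+1)
site 2, node HOQY: HOY={C,G,T} ∩ Q={C} → {C} (+0)
site 3, node HY: H={C} ∩ Y={C} → {C} (+0)
site 3, node HOY: HY={C} ∪ O={G} → {C,G} (+1)
site 3, node HOQY: HOY={C,G} ∩ Q={G} → {G} (+0)
site 4, node HY: H={G} ∪ Y={A} → {A,G} (+1)
site 4, node HOY: HY={A,G} ∪ O={T} → {A,G,T} (+1)
site 4, node HOQY: HOY={A,G,T} ∪ Q={C} → {A,C,G,T} (+1)
site 5, node HY: H={A} ∪ Y={T} → {A,T} (+1)
site 5, node HOY: HY={A,T} ∩ O={A} → {A} (+0)
site 5, node HOQY: HOY={A} ∪ Q={T} → {A,T} (+1)
per-site changes: [2, 2, 2, 1, 3, 2]; total = 12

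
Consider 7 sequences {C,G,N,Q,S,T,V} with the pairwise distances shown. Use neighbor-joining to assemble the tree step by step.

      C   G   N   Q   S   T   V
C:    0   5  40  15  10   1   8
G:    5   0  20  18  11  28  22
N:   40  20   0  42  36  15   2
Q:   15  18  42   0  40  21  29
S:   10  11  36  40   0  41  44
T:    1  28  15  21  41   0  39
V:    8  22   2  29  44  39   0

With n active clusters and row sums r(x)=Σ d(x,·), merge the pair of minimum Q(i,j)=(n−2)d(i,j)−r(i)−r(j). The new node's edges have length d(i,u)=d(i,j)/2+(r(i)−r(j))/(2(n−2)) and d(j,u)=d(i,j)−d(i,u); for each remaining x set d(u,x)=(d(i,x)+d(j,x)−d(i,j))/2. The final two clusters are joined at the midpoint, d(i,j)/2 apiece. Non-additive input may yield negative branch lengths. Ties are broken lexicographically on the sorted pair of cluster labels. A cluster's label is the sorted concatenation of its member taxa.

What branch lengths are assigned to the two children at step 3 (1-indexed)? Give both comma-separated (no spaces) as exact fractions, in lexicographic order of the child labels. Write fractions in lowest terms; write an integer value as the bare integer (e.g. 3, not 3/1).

iteration 1: select N,V (d=2, Q=-289); attach at lengths (21/10, -1/10); label the merged cluster NV
  updated: d(C,NV)=23, d(G,NV)=20, d(NV,Q)=69/2, d(NV,S)=39, d(NV,T)=26
iteration 2: select G,S (d=11, Q=-179); attach at lengths (-15/8, 103/8); label the merged cluster GS
  updated: d(C,GS)=2, d(GS,NV)=24, d(GS,Q)=47/2, d(GS,T)=29
iteration 3: select C,T (d=1, Q=-115); attach at lengths (-11/2, 13/2); label the merged cluster CT
  updated: d(CT,GS)=15, d(CT,NV)=24, d(CT,Q)=35/2
iteration 4: select CT,Q (d=35/2, Q=-97); attach at lengths (4, 27/2); label the merged cluster CQT
  updated: d(CQT,GS)=21/2, d(CQT,NV)=41/2
iteration 5: select CQT,GS (d=21/2, Q=-55); attach at lengths (7/2, 7); label the merged cluster CGQST
  updated: d(CGQST,NV)=17
iteration 6: select CGQST,NV (d=17); attach at lengths (17/2, 17/2); label the merged cluster CGNQSTV
final tree: ((((C:-11/2,T:13/2):4,Q:27/2):7/2,(G:-15/8,S:103/8):7):17/2,(N:21/10,V:-1/10):17/2)
total length: 59

-11/2,13/2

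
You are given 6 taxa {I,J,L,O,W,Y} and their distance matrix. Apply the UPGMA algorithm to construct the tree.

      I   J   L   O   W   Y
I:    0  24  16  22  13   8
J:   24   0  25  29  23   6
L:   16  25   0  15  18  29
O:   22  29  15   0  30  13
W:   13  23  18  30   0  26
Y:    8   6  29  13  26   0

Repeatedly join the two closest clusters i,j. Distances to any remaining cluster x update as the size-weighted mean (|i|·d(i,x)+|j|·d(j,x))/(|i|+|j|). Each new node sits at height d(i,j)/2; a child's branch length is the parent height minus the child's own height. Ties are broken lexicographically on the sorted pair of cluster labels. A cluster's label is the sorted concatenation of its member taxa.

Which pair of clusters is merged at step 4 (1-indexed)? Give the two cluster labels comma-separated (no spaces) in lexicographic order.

IW,JY

iteration 1: select J,Y (d=6); attach at lengths (3, 3); label the merged cluster JY
  updated: d(I,JY)=16, d(JY,L)=27, d(JY,O)=21, d(JY,W)=49/2
iteration 2: select I,W (d=13); attach at lengths (13/2, 13/2); label the merged cluster IW
  updated: d(IW,JY)=81/4, d(IW,L)=17, d(IW,O)=26
iteration 3: select L,O (d=15); attach at lengths (15/2, 15/2); label the merged cluster LO
  updated: d(IW,LO)=43/2, d(JY,LO)=24
iteration 4: select IW,JY (d=81/4); attach at lengths (29/8, 57/8); label the merged cluster IJWY
  updated: d(IJWY,LO)=91/4
iteration 5: select IJWY,LO (d=91/4); attach at lengths (5/4, 31/8); label the merged cluster IJLOWY
final tree: (((I:13/2,W:13/2):29/8,(J:3,Y:3):57/8):5/4,(L:15/2,O:15/2):31/8)
total length: 399/8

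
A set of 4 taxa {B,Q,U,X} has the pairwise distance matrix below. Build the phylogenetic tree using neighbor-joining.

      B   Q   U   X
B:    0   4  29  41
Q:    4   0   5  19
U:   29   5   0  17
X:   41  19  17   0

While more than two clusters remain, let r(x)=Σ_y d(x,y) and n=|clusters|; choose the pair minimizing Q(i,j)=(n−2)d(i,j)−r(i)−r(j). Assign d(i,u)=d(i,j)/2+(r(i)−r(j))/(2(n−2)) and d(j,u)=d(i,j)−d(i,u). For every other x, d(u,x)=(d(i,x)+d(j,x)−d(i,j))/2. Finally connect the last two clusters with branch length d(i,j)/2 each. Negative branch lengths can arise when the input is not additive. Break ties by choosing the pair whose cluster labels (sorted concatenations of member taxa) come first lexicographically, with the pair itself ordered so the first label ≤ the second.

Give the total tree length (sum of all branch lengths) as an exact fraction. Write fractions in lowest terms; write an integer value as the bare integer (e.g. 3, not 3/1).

step 1: merge (B,Q) at d=4, Q=-94; branch lengths B→27/2, Q→-19/2; new cluster BQ
  updated: d(BQ,U)=15, d(BQ,X)=28
step 2: merge (BQ,U) at d=15, Q=-60; branch lengths BQ→13, U→2; new cluster BQU
  updated: d(BQU,X)=15
step 3: merge (BQU,X) at d=15; branch lengths BQU→15/2, X→15/2; new cluster BQUX
final tree: (((B:27/2,Q:-19/2):13,U:2):15/2,X:15/2)
total length: 34

34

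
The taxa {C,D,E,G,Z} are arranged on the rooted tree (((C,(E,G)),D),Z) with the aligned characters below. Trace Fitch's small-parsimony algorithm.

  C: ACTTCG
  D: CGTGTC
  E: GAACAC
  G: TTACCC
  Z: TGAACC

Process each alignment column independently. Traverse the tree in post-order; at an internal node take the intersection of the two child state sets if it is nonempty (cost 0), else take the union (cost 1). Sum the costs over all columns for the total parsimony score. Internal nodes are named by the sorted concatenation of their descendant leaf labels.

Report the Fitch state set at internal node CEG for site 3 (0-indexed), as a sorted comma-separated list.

C,T

[col 0] EG: children E:{G}, G:{T} ∪→ {G,T}; cost 1
[col 0] CEG: children C:{A}, EG:{G,T} ∪→ {A,G,T}; cost 1
[col 0] CDEG: children CEG:{A,G,T}, D:{C} ∪→ {A,C,G,T}; cost 1
[col 0] CDEGZ: children CDEG:{A,C,G,T}, Z:{T} ∩→ {T}; cost 0
[col 1] EG: children E:{A}, G:{T} ∪→ {A,T}; cost 1
[col 1] CEG: children C:{C}, EG:{A,T} ∪→ {A,C,T}; cost 1
[col 1] CDEG: children CEG:{A,C,T}, D:{G} ∪→ {A,C,G,T}; cost 1
[col 1] CDEGZ: children CDEG:{A,C,G,T}, Z:{G} ∩→ {G}; cost 0
[col 2] EG: children E:{A}, G:{A} ∩→ {A}; cost 0
[col 2] CEG: children C:{T}, EG:{A} ∪→ {A,T}; cost 1
[col 2] CDEG: children CEG:{A,T}, D:{T} ∩→ {T}; cost 0
[col 2] CDEGZ: children CDEG:{T}, Z:{A} ∪→ {A,T}; cost 1
[col 3] EG: children E:{C}, G:{C} ∩→ {C}; cost 0
[col 3] CEG: children C:{T}, EG:{C} ∪→ {C,T}; cost 1
[col 3] CDEG: children CEG:{C,T}, D:{G} ∪→ {C,G,T}; cost 1
[col 3] CDEGZ: children CDEG:{C,G,T}, Z:{A} ∪→ {A,C,G,T}; cost 1
[col 4] EG: children E:{A}, G:{C} ∪→ {A,C}; cost 1
[col 4] CEG: children C:{C}, EG:{A,C} ∩→ {C}; cost 0
[col 4] CDEG: children CEG:{C}, D:{T} ∪→ {C,T}; cost 1
[col 4] CDEGZ: children CDEG:{C,T}, Z:{C} ∩→ {C}; cost 0
[col 5] EG: children E:{C}, G:{C} ∩→ {C}; cost 0
[col 5] CEG: children C:{G}, EG:{C} ∪→ {C,G}; cost 1
[col 5] CDEG: children CEG:{C,G}, D:{C} ∩→ {C}; cost 0
[col 5] CDEGZ: children CDEG:{C}, Z:{C} ∩→ {C}; cost 0
per-site changes: [3, 3, 2, 3, 2, 1]; total = 14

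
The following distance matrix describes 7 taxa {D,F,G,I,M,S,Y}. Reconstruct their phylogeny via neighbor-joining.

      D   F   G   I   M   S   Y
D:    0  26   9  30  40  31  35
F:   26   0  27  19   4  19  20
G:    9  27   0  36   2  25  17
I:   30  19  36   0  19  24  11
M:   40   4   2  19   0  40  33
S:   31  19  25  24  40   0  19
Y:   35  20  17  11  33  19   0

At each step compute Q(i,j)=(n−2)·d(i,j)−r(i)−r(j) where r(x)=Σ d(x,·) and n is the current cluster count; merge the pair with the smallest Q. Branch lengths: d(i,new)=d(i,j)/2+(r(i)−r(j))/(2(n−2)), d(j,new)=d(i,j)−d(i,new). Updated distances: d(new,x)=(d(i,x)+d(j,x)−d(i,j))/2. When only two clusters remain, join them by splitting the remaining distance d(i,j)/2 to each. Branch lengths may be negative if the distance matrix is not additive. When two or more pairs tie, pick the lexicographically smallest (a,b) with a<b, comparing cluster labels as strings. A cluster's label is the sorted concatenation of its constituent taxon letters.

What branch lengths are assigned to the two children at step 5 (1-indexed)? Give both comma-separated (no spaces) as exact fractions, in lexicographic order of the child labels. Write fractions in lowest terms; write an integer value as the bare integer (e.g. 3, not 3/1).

121/32,153/32

1. join G+M (d=2, Q=-244) ⇒ GM; edges |G|=-6/5, |M|=16/5
  updated: d(D,GM)=47/2, d(F,GM)=29/2, d(GM,I)=53/2, d(GM,S)=63/2, d(GM,Y)=24
2. join I+Y (d=11, Q=-351/2) ⇒ IY; edges |I|=91/16, |Y|=85/16
  updated: d(D,IY)=27, d(F,IY)=14, d(GM,IY)=79/4, d(IY,S)=16
3. join D+GM (d=47/2, Q=-505/4) ⇒ DGM; edges |D|=355/24, |GM|=209/24
  updated: d(DGM,F)=17/2, d(DGM,IY)=93/8, d(DGM,S)=39/2
4. join DGM+F (d=17/2, Q=-513/8) ⇒ DFGM; edges |DGM|=121/32, |F|=151/32
  updated: d(DFGM,IY)=137/16, d(DFGM,S)=15
5. join DFGM+IY (d=137/16, Q=-633/16) ⇒ DFGIMY; edges |DFGM|=121/32, |IY|=153/32
  updated: d(DFGIMY,S)=359/32
6. join DFGIMY+S (d=359/32) ⇒ DFGIMSY; edges |DFGIMY|=359/64, |S|=359/64
final tree: ((((D:355/24,(G:-6/5,M:16/5):209/24):121/32,F:151/32):121/32,(I:91/16,Y:85/16):153/32):359/64,S:359/64)
total length: 2073/32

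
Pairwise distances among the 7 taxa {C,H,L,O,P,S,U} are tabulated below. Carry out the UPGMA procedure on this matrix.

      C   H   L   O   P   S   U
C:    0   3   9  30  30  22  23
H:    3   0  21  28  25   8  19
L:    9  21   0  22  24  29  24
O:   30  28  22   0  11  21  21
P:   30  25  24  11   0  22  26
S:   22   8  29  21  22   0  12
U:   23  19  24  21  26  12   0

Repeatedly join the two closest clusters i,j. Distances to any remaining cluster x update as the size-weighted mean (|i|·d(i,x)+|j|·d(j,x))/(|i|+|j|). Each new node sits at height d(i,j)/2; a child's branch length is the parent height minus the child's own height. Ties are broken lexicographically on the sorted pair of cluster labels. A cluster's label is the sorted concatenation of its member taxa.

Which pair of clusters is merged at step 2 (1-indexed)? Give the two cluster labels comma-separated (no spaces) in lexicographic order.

O,P

step 1: merge (C,H) at d=3; branch lengths C→3/2, H→3/2; new cluster CH
  updated: d(CH,L)=15, d(CH,O)=29, d(CH,P)=55/2, d(CH,S)=15, d(CH,U)=21
step 2: merge (O,P) at d=11; branch lengths O→11/2, P→11/2; new cluster OP
  updated: d(CH,OP)=113/4, d(L,OP)=23, d(OP,S)=43/2, d(OP,U)=47/2
step 3: merge (S,U) at d=12; branch lengths S→6, U→6; new cluster SU
  updated: d(CH,SU)=18, d(L,SU)=53/2, d(OP,SU)=45/2
step 4: merge (CH,L) at d=15; branch lengths CH→6, L→15/2; new cluster CHL
  updated: d(CHL,OP)=53/2, d(CHL,SU)=125/6
step 5: merge (CHL,SU) at d=125/6; branch lengths CHL→35/12, SU→53/12; new cluster CHLSU
  updated: d(CHLSU,OP)=249/10
step 6: merge (CHLSU,OP) at d=249/10; branch lengths CHLSU→61/30, OP→139/20; new cluster CHLOPSU
final tree: ((((C:3/2,H:3/2):6,L:15/2):35/12,(S:6,U:6):53/12):61/30,(O:11/2,P:11/2):139/20)
total length: 3349/60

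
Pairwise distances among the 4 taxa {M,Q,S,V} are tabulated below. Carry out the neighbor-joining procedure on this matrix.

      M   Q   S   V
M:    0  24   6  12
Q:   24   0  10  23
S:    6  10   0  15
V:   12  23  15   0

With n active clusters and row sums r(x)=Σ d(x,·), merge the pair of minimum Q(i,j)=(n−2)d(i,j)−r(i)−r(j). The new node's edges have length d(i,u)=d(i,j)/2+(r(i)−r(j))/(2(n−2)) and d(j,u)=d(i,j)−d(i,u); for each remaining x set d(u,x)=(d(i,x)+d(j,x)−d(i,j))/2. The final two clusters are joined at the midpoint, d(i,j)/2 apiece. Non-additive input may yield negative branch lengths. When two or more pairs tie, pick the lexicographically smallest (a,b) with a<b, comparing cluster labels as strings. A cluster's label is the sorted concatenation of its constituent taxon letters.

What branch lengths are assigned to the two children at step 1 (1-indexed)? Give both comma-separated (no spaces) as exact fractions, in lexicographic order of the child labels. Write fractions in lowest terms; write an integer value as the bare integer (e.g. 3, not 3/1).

iteration 1: select M,V (d=12, Q=-68); attach at lengths (4, 8); label the merged cluster MV
  updated: d(MV,Q)=35/2, d(MV,S)=9/2
iteration 2: select MV,Q (d=35/2, Q=-32); attach at lengths (6, 23/2); label the merged cluster MQV
  updated: d(MQV,S)=-3/2
iteration 3: select MQV,S (d=-3/2); attach at lengths (-3/4, -3/4); label the merged cluster MQSV
final tree: (((M:4,V:8):6,Q:23/2):-3/4,S:-3/4)
total length: 28

4,8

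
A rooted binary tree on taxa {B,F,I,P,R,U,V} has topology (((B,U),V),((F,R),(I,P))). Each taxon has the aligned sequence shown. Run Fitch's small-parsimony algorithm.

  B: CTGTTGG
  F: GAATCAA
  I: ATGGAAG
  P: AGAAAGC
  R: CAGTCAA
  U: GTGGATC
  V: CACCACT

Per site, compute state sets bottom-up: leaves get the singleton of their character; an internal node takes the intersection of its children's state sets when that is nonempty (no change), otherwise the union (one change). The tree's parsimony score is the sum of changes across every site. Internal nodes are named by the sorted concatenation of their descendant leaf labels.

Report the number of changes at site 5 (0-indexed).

4

site 0, node BU: B={C} ∪ U={G} → {C,G} (+1)
site 0, node BUV: BU={C,G} ∩ V={C} → {C} (+0)
site 0, node FR: F={G} ∪ R={C} → {C,G} (+1)
site 0, node IP: I={A} ∩ P={A} → {A} (+0)
site 0, node FIPR: FR={C,G} ∪ IP={A} → {A,C,G} (+1)
site 0, node BFIPRUV: BUV={C} ∩ FIPR={A,C,G} → {C} (+0)
site 1, node BU: B={T} ∩ U={T} → {T} (+0)
site 1, node BUV: BU={T} ∪ V={A} → {A,T} (+1)
site 1, node FR: F={A} ∩ R={A} → {A} (+0)
site 1, node IP: I={T} ∪ P={G} → {G,T} (+1)
site 1, node FIPR: FR={A} ∪ IP={G,T} → {A,G,T} (+1)
site 1, node BFIPRUV: BUV={A,T} ∩ FIPR={A,G,T} → {A,T} (+0)
site 2, node BU: B={G} ∩ U={G} → {G} (+0)
site 2, node BUV: BU={G} ∪ V={C} → {C,G} (+1)
site 2, node FR: F={A} ∪ R={G} → {A,G} (+1)
site 2, node IP: I={G} ∪ P={A} → {A,G} (+1)
site 2, node FIPR: FR={A,G} ∩ IP={A,G} → {A,G} (+0)
site 2, node BFIPRUV: BUV={C,G} ∩ FIPR={A,G} → {G} (+0)
site 3, node BU: B={T} ∪ U={G} → {G,T} (+1)
site 3, node BUV: BU={G,T} ∪ V={C} → {C,G,T} (+1)
site 3, node FR: F={T} ∩ R={T} → {T} (+0)
site 3, node IP: I={G} ∪ P={A} → {A,G} (+1)
site 3, node FIPR: FR={T} ∪ IP={A,G} → {A,G,T} (+1)
site 3, node BFIPRUV: BUV={C,G,T} ∩ FIPR={A,G,T} → {G,T} (+0)
site 4, node BU: B={T} ∪ U={A} → {A,T} (+1)
site 4, node BUV: BU={A,T} ∩ V={A} → {A} (+0)
site 4, node FR: F={C} ∩ R={C} → {C} (+0)
site 4, node IP: I={A} ∩ P={A} → {A} (+0)
site 4, node FIPR: FR={C} ∪ IP={A} → {A,C} (+1)
site 4, node BFIPRUV: BUV={A} ∩ FIPR={A,C} → {A} (+0)
site 5, node BU: B={G} ∪ U={T} → {G,T} (+1)
site 5, node BUV: BU={G,T} ∪ V={C} → {C,G,T} (+1)
site 5, node FR: F={A} ∩ R={A} → {A} (+0)
site 5, node IP: I={A} ∪ P={G} → {A,G} (+1)
site 5, node FIPR: FR={A} ∩ IP={A,G} → {A} (+0)
site 5, node BFIPRUV: BUV={C,G,T} ∪ FIPR={A} → {A,C,G,T} (+1)
site 6, node BU: B={G} ∪ U={C} → {C,G} (+1)
site 6, node BUV: BU={C,G} ∪ V={T} → {C,G,T} (+1)
site 6, node FR: F={A} ∩ R={A} → {A} (+0)
site 6, node IP: I={G} ∪ P={C} → {C,G} (+1)
site 6, node FIPR: FR={A} ∪ IP={C,G} → {A,C,G} (+1)
site 6, node BFIPRUV: BUV={C,G,T} ∩ FIPR={A,C,G} → {C,G} (+0)
per-site changes: [3, 3, 3, 4, 2, 4, 4]; total = 23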